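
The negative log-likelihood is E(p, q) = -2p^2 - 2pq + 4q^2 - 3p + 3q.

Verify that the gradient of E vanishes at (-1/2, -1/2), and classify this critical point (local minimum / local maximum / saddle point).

saddle point

∇E = (-4p - 2q - 3, -2p + 8q + 3); substituting (-1/2, -1/2) gives ∇E = (0, 0), so (-1/2, -1/2) is indeed a critical point.
The Hessian of E is constant: H = [[-4, -2], [-2, 8]].
det(H) = (-4)·8 − (-2)² = -36.
Since det(H) < 0, H is indefinite and the critical point is a saddle point.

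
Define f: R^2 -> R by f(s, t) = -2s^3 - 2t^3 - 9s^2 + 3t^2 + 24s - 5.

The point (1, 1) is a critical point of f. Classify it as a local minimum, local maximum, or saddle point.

local maximum

The mixed partial ∂²f/∂s∂t is 0, so the Hessian at any point is diag(f_ss, f_tt) = diag(-6(2s + 3), 6(-2t + 1)).
At (1, 1): H = diag(-30, -6).
Both eigenvalues are negative, so H is negative definite: a local maximum.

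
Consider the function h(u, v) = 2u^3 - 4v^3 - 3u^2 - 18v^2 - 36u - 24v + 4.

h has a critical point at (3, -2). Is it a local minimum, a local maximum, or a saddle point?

local minimum

The mixed partial ∂²h/∂u∂v is 0, so the Hessian at any point is diag(h_uu, h_vv) = diag(6(2u - 1), -12(2v + 3)).
At (3, -2): H = diag(30, 12).
Both eigenvalues are positive, so H is positive definite: a local minimum.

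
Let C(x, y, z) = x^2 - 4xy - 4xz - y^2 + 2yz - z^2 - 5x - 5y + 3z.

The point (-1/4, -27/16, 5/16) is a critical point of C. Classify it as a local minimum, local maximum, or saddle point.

The Hessian is constant: H = [[2, -4, -4], [-4, -2, 2], [-4, 2, -2]].
Leading principal minors: Δ₁ = 2, Δ₂ = -20, Δ₃ = 128.
The minors fit neither the all-positive nor the alternating-sign pattern, so H is indefinite: a saddle point.

saddle point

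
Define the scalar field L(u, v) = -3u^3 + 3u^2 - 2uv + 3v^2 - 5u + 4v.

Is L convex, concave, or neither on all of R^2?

neither

The term -3u^3 is cubic, so the Hessian is not constant.
∂²L/∂u² = -18u + 6, which takes both signs as u varies (negative for sufficiently large u). A diagonal entry of the Hessian changing sign means the Hessian is neither positive- nor negative-semidefinite on all of R^2.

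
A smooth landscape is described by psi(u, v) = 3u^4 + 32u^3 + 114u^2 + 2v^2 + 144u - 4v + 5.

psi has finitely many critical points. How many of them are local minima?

2

psi separates as a function of u plus a function of v, so ∇psi=0 decouples.
∂psi/∂u = 12(u + 1)(u + 3)(u + 4) = 0 at u ∈ {-4, -3, -1}; ∂psi/∂v = 4(v - 1) = 0 at v ∈ {1}.
The Hessian is diagonal: diag(psi_uu, psi_vv). Second derivatives: psi_uu(-4)=36, psi_uu(-3)=-24, psi_uu(-1)=72; psi_vv(1)=4.
Local minima occur where both diagonal entries positive: (-4, 1), (-1, 1). Count: 2.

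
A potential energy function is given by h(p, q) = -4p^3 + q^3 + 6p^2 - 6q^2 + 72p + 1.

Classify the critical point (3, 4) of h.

saddle point

The mixed partial ∂²h/∂p∂q is 0, so the Hessian at any point is diag(h_pp, h_qq) = diag(12(-2p + 1), 6(q - 2)).
At (3, 4): H = diag(-60, 12).
The eigenvalues have opposite signs, so H is indefinite: a saddle point.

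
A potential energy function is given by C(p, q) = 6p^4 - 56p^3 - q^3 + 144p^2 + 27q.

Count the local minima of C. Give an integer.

C separates as a function of p plus a function of q, so ∇C=0 decouples.
∂C/∂p = 24p(p - 4)(p - 3) = 0 at p ∈ {0, 3, 4}; ∂C/∂q = -3(q - 3)(q + 3) = 0 at q ∈ {-3, 3}.
The Hessian is diagonal: diag(C_pp, C_qq). Second derivatives: C_pp(0)=288, C_pp(3)=-72, C_pp(4)=96; C_qq(-3)=18, C_qq(3)=-18.
Local minima occur where both diagonal entries positive: (0, -3), (4, -3). Count: 2.

2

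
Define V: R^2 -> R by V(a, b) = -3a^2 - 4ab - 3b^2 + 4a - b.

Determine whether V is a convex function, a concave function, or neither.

V is quadratic, so its Hessian is the constant matrix H = [[-6, -4], [-4, -6]].
det(H) = 20, tr(H) = -12.
det(H) > 0 and tr(H) < 0, so H is negative definite everywhere: concave.

concave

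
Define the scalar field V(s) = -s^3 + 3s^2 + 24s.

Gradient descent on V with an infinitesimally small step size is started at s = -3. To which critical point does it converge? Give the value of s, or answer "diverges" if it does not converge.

V'(s) = -3(s - 4)(s + 2), so V'(-3) = -21.
Gradient descent moves in the -V' direction, i.e. s is increasing.
The nearest critical point in that direction is s = -2, where V'' = 18 > 0 (a local minimum). The iterate converges there.

-2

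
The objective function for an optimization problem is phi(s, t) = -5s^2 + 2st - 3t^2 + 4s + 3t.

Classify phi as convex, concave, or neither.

phi is quadratic, so its Hessian is the constant matrix H = [[-10, 2], [2, -6]].
det(H) = 56, tr(H) = -16.
det(H) > 0 and tr(H) < 0, so H is negative definite everywhere: concave.

concave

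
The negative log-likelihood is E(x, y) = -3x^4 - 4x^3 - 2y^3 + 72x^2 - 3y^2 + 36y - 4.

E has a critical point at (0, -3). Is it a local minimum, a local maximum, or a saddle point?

The mixed partial ∂²E/∂x∂y is 0, so the Hessian at any point is diag(E_xx, E_yy) = diag(12(-3x^2 - 2x + 12), -6(2y + 1)).
At (0, -3): H = diag(144, 30).
Both eigenvalues are positive, so H is positive definite: a local minimum.

local minimum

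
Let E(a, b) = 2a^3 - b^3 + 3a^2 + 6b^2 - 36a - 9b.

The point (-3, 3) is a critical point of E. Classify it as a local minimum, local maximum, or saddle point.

The mixed partial ∂²E/∂a∂b is 0, so the Hessian at any point is diag(E_aa, E_bb) = diag(6(2a + 1), 6(-b + 2)).
At (-3, 3): H = diag(-30, -6).
Both eigenvalues are negative, so H is negative definite: a local maximum.

local maximum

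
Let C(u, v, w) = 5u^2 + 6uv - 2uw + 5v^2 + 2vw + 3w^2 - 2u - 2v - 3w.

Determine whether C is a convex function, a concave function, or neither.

C is quadratic, so its Hessian is the constant matrix H = [[10, 6, -2], [6, 10, 2], [-2, 2, 6]].
Leading principal minors: 10, 64, 256.
All positive ⇒ H ≻ 0 ⇒ convex.

convex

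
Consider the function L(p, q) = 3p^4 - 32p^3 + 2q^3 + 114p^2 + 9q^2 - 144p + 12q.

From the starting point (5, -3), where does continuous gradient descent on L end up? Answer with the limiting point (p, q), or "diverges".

diverges

L is separable, so gradient descent decouples: p follows -∂L/∂p, q follows -∂L/∂q.
∂L/∂p = 12(p - 4)(p - 3)(p - 1); at p=5 this is 96, so p decreases.
∂L/∂q = 6(q + 1)(q + 2); at q=-3 this is 12, so q decreases.
The q-coordinate has no critical point in that direction and runs off to infinity.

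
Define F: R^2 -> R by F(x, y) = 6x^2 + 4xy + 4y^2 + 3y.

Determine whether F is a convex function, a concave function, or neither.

convex

F is quadratic, so its Hessian is the constant matrix H = [[12, 4], [4, 8]].
det(H) = 80, tr(H) = 20.
det(H) > 0 and tr(H) > 0, so H is positive definite everywhere: convex.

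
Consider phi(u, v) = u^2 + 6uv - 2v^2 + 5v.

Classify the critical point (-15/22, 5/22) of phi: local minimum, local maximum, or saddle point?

saddle point

The Hessian of phi is constant: H = [[2, 6], [6, -4]].
det(H) = 2·(-4) − 6² = -44.
Since det(H) < 0, H is indefinite and the critical point is a saddle point.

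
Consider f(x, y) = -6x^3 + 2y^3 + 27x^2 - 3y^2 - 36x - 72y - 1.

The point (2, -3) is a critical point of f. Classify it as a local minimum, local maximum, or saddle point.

local maximum

The mixed partial ∂²f/∂x∂y is 0, so the Hessian at any point is diag(f_xx, f_yy) = diag(18(-2x + 3), 6(2y - 1)).
At (2, -3): H = diag(-18, -42).
Both eigenvalues are negative, so H is negative definite: a local maximum.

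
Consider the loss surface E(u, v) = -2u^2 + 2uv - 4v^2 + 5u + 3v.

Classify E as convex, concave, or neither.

concave

E is quadratic, so its Hessian is the constant matrix H = [[-4, 2], [2, -8]].
det(H) = 28, tr(H) = -12.
det(H) > 0 and tr(H) < 0, so H is negative definite everywhere: concave.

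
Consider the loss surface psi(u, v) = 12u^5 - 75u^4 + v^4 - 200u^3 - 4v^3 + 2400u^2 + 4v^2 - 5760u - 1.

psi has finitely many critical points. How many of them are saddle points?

psi separates as a function of u plus a function of v, so ∇psi=0 decouples.
∂psi/∂u = 60(u - 4)(u - 3)(u - 2)(u + 4) = 0 at u ∈ {-4, 2, 3, 4}; ∂psi/∂v = 4v(v - 2)(v - 1) = 0 at v ∈ {0, 1, 2}.
The Hessian is diagonal: diag(psi_uu, psi_vv). Second derivatives: psi_uu(-4)=-20160, psi_uu(2)=720, psi_uu(3)=-420, psi_uu(4)=960; psi_vv(0)=8, psi_vv(1)=-4, psi_vv(2)=8.
Saddle points occur where the two diagonal entries have opposite signs: (-4, 0), (-4, 2), (2, 1), (3, 0), (3, 2), (4, 1). Count: 6.

6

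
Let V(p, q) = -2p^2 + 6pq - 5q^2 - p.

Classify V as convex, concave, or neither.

concave

V is quadratic, so its Hessian is the constant matrix H = [[-4, 6], [6, -10]].
det(H) = 4, tr(H) = -14.
det(H) > 0 and tr(H) < 0, so H is negative definite everywhere: concave.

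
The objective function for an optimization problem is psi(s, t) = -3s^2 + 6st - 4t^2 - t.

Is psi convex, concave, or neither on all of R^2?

concave

psi is quadratic, so its Hessian is the constant matrix H = [[-6, 6], [6, -8]].
det(H) = 12, tr(H) = -14.
det(H) > 0 and tr(H) < 0, so H is negative definite everywhere: concave.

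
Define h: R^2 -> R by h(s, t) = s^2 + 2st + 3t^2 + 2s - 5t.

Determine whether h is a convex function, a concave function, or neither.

h is quadratic, so its Hessian is the constant matrix H = [[2, 2], [2, 6]].
det(H) = 8, tr(H) = 8.
det(H) > 0 and tr(H) > 0, so H is positive definite everywhere: convex.

convex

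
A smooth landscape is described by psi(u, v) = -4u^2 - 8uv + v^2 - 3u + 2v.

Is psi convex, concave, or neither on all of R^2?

psi is quadratic, so its Hessian is the constant matrix H = [[-8, -8], [-8, 2]].
det(H) = -80, tr(H) = -6.
det(H) < 0, so H is indefinite: neither convex nor concave.

neither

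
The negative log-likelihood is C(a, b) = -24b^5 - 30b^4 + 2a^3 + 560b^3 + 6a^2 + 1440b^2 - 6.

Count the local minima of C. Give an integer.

2

C separates as a function of a plus a function of b, so ∇C=0 decouples.
∂C/∂a = 6a(a + 2) = 0 at a ∈ {-2, 0}; ∂C/∂b = -120b(b - 4)(b + 2)(b + 3) = 0 at b ∈ {-3, -2, 0, 4}.
The Hessian is diagonal: diag(C_aa, C_bb). Second derivatives: C_aa(-2)=-12, C_aa(0)=12; C_bb(-3)=2520, C_bb(-2)=-1440, C_bb(0)=2880, C_bb(4)=-20160.
Local minima occur where both diagonal entries positive: (0, -3), (0, 0). Count: 2.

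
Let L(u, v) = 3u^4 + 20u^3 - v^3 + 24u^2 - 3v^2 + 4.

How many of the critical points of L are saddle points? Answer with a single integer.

3

L separates as a function of u plus a function of v, so ∇L=0 decouples.
∂L/∂u = 12u(u + 1)(u + 4) = 0 at u ∈ {-4, -1, 0}; ∂L/∂v = -3v(v + 2) = 0 at v ∈ {-2, 0}.
The Hessian is diagonal: diag(L_uu, L_vv). Second derivatives: L_uu(-4)=144, L_uu(-1)=-36, L_uu(0)=48; L_vv(-2)=6, L_vv(0)=-6.
Saddle points occur where the two diagonal entries have opposite signs: (-4, 0), (-1, -2), (0, 0). Count: 3.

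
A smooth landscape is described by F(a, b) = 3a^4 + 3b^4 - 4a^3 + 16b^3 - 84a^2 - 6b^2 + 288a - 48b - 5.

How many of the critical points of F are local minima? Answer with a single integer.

F separates as a function of a plus a function of b, so ∇F=0 decouples.
∂F/∂a = 12(a - 3)(a - 2)(a + 4) = 0 at a ∈ {-4, 2, 3}; ∂F/∂b = 12(b - 1)(b + 1)(b + 4) = 0 at b ∈ {-4, -1, 1}.
The Hessian is diagonal: diag(F_aa, F_bb). Second derivatives: F_aa(-4)=504, F_aa(2)=-72, F_aa(3)=84; F_bb(-4)=180, F_bb(-1)=-72, F_bb(1)=120.
Local minima occur where both diagonal entries positive: (-4, -4), (-4, 1), (3, -4), (3, 1). Count: 4.

4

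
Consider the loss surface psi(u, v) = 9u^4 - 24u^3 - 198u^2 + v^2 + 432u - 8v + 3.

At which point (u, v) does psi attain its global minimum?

(-3, 4)

psi(u,v) separates as P(u) + Q(v) + 3, so its minimum is min P + min Q + 3.
P'(u) = 36(u - 4)(u - 1)(u + 3) vanishes at u ∈ {-3, 1, 4}; Q'(v) = 2v - 8 vanishes at v ∈ {4}.
Local minima of P (where P''>0): P(-3)=-1701, P(4)=-672. Local minima of Q: Q(4)=-16.
So the global minimum of psi is P(-3) + Q(4) + 3 = -1701 − 16 + 3 = -1714, attained at (-3, 4).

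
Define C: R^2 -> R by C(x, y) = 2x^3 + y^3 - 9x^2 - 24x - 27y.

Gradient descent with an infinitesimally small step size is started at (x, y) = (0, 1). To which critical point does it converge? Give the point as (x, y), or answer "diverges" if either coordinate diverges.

C is separable, so gradient descent decouples: x follows -∂C/∂x, y follows -∂C/∂y.
∂C/∂x = 6(x - 4)(x + 1); at x=0 this is -24, so x increases.
∂C/∂y = 3(y - 3)(y + 3); at y=1 this is -24, so y increases.
x converges to its nearest critical value 4 (a local min of the x-part); y converges to 3. The iterate converges to (4, 3).

(4, 3)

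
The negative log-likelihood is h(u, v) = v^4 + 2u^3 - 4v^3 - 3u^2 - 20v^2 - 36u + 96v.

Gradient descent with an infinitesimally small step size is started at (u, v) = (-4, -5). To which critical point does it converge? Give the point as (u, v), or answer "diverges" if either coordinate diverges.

h is separable, so gradient descent decouples: u follows -∂h/∂u, v follows -∂h/∂v.
∂h/∂u = 6(u - 3)(u + 2); at u=-4 this is 84, so u decreases.
∂h/∂v = 4(v - 4)(v - 2)(v + 3); at v=-5 this is -504, so v increases.
The u-coordinate has no critical point in that direction and runs off to infinity.

diverges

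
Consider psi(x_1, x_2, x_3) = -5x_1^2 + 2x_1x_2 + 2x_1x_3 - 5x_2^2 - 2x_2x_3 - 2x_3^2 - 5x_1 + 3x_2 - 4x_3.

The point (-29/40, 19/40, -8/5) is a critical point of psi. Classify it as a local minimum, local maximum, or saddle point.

local maximum

The Hessian is constant: H = [[-10, 2, 2], [2, -10, -2], [2, -2, -4]].
Leading principal minors: Δ₁ = -10, Δ₂ = 96, Δ₃ = -320.
The minors alternate sign starting negative (−, +, −), so H is negative definite: a local maximum.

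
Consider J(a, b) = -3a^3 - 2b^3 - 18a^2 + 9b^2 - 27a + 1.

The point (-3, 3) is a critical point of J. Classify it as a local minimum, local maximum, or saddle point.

saddle point

The mixed partial ∂²J/∂a∂b is 0, so the Hessian at any point is diag(J_aa, J_bb) = diag(-18(a + 2), 6(-2b + 3)).
At (-3, 3): H = diag(18, -18).
The eigenvalues have opposite signs, so H is indefinite: a saddle point.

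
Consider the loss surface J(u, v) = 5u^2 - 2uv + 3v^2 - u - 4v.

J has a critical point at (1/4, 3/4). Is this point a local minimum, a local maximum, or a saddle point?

local minimum

The Hessian of J is constant: H = [[10, -2], [-2, 6]].
det(H) = 10·6 − (-2)² = 56.
det(H) > 0 and tr(H) = 16 > 0, so H is positive definite and the point is a local minimum.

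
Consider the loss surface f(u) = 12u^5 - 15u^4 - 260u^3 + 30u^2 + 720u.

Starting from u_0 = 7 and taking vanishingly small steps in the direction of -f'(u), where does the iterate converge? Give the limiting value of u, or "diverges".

f'(u) = 60(u - 4)(u - 1)(u + 1)(u + 3), so f'(7) = 86400.
Gradient descent moves in the -f' direction, i.e. u is decreasing.
The nearest critical point in that direction is u = 4, where f'' = 6300 > 0 (a local minimum). The iterate converges there.

4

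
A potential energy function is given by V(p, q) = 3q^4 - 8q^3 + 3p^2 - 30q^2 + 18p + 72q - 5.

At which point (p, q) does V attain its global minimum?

V(p,q) separates as A(p) + B(q) − 5, so its minimum is min A + min B − 5.
A'(p) = 6p + 18 vanishes at p ∈ {-3}; B'(q) = 12(q - 3)(q - 1)(q + 2) vanishes at q ∈ {-2, 1, 3}.
Local minima of A (where A''>0): A(-3)=-27. Local minima of B: B(-2)=-152, B(3)=-27.
So the global minimum of V is A(-3) + B(-2) − 5 = -27 − 152 − 5 = -184, attained at (-3, -2).

(-3, -2)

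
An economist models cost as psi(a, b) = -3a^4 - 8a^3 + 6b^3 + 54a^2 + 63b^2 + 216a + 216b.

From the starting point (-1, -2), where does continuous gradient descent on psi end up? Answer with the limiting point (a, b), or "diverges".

(-2, -3)

psi is separable, so gradient descent decouples: a follows -∂psi/∂a, b follows -∂psi/∂b.
∂psi/∂a = -12(a - 3)(a + 2)(a + 3); at a=-1 this is 96, so a decreases.
∂psi/∂b = 18(b + 3)(b + 4); at b=-2 this is 36, so b decreases.
a converges to its nearest critical value -2 (a local min of the a-part); b converges to -3. The iterate converges to (-2, -3).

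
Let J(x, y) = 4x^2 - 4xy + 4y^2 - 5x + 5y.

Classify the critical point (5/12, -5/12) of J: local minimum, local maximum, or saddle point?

The Hessian of J is constant: H = [[8, -4], [-4, 8]].
det(H) = 8·8 − (-4)² = 48.
det(H) > 0 and tr(H) = 16 > 0, so H is positive definite and the point is a local minimum.

local minimum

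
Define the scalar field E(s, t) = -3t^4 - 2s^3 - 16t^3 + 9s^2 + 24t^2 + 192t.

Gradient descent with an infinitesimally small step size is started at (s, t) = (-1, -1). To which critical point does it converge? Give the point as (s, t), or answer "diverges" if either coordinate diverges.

(0, -2)

E is separable, so gradient descent decouples: s follows -∂E/∂s, t follows -∂E/∂t.
∂E/∂s = -6s(s - 3); at s=-1 this is -24, so s increases.
∂E/∂t = -12(t - 2)(t + 2)(t + 4); at t=-1 this is 108, so t decreases.
s converges to its nearest critical value 0 (a local min of the s-part); t converges to -2. The iterate converges to (0, -2).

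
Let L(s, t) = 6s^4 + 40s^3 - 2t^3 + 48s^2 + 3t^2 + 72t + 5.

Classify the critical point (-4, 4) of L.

saddle point

The mixed partial ∂²L/∂s∂t is 0, so the Hessian at any point is diag(L_ss, L_tt) = diag(24(3s^2 + 10s + 4), 6(-2t + 1)).
At (-4, 4): H = diag(288, -42).
The eigenvalues have opposite signs, so H is indefinite: a saddle point.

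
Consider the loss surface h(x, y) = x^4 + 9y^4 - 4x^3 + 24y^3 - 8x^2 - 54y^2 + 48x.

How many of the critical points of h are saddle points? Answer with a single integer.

4

h separates as a function of x plus a function of y, so ∇h=0 decouples.
∂h/∂x = 4(x - 3)(x - 2)(x + 2) = 0 at x ∈ {-2, 2, 3}; ∂h/∂y = 36y(y - 1)(y + 3) = 0 at y ∈ {-3, 0, 1}.
The Hessian is diagonal: diag(h_xx, h_yy). Second derivatives: h_xx(-2)=80, h_xx(2)=-16, h_xx(3)=20; h_yy(-3)=432, h_yy(0)=-108, h_yy(1)=144.
Saddle points occur where the two diagonal entries have opposite signs: (-2, 0), (2, -3), (2, 1), (3, 0). Count: 4.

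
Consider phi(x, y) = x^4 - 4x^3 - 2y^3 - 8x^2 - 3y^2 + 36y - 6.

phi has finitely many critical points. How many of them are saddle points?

phi separates as a function of x plus a function of y, so ∇phi=0 decouples.
∂phi/∂x = 4x(x - 4)(x + 1) = 0 at x ∈ {-1, 0, 4}; ∂phi/∂y = -6(y - 2)(y + 3) = 0 at y ∈ {-3, 2}.
The Hessian is diagonal: diag(phi_xx, phi_yy). Second derivatives: phi_xx(-1)=20, phi_xx(0)=-16, phi_xx(4)=80; phi_yy(-3)=30, phi_yy(2)=-30.
Saddle points occur where the two diagonal entries have opposite signs: (-1, 2), (0, -3), (4, 2). Count: 3.

3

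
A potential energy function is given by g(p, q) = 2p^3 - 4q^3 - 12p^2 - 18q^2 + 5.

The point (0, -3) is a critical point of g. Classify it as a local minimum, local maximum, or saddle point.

The mixed partial ∂²g/∂p∂q is 0, so the Hessian at any point is diag(g_pp, g_qq) = diag(12(p - 2), -12(2q + 3)).
At (0, -3): H = diag(-24, 36).
The eigenvalues have opposite signs, so H is indefinite: a saddle point.

saddle point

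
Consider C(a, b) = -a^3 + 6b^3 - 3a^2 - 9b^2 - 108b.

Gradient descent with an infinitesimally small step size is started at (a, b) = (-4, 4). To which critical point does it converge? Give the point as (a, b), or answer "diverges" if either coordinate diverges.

C is separable, so gradient descent decouples: a follows -∂C/∂a, b follows -∂C/∂b.
∂C/∂a = -3a(a + 2); at a=-4 this is -24, so a increases.
∂C/∂b = 18(b - 3)(b + 2); at b=4 this is 108, so b decreases.
a converges to its nearest critical value -2 (a local min of the a-part); b converges to 3. The iterate converges to (-2, 3).

(-2, 3)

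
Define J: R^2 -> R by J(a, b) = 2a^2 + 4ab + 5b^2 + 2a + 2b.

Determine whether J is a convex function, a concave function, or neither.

convex

J is quadratic, so its Hessian is the constant matrix H = [[4, 4], [4, 10]].
det(H) = 24, tr(H) = 14.
det(H) > 0 and tr(H) > 0, so H is positive definite everywhere: convex.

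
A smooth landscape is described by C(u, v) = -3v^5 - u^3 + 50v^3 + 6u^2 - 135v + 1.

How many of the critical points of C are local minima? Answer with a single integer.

C separates as a function of u plus a function of v, so ∇C=0 decouples.
∂C/∂u = -3u(u - 4) = 0 at u ∈ {0, 4}; ∂C/∂v = -15(v - 3)(v - 1)(v + 1)(v + 3) = 0 at v ∈ {-3, -1, 1, 3}.
The Hessian is diagonal: diag(C_uu, C_vv). Second derivatives: C_uu(0)=12, C_uu(4)=-12; C_vv(-3)=720, C_vv(-1)=-240, C_vv(1)=240, C_vv(3)=-720.
Local minima occur where both diagonal entries positive: (0, -3), (0, 1). Count: 2.

2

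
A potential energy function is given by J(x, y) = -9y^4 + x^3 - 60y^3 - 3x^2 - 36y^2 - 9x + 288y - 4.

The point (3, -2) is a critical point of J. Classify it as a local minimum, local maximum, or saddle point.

The mixed partial ∂²J/∂x∂y is 0, so the Hessian at any point is diag(J_xx, J_yy) = diag(6(x - 1), -36(3y^2 + 10y + 2)).
At (3, -2): H = diag(12, 216).
Both eigenvalues are positive, so H is positive definite: a local minimum.

local minimum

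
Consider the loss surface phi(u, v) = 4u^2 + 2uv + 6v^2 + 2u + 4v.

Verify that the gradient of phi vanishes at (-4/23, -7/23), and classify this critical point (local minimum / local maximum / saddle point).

local minimum

∇phi = (8u + 2v + 2, 2u + 12v + 4); substituting (-4/23, -7/23) gives ∇phi = (0, 0), so (-4/23, -7/23) is indeed a critical point.
The Hessian of phi is constant: H = [[8, 2], [2, 12]].
det(H) = 8·12 − 2² = 92.
det(H) > 0 and tr(H) = 20 > 0, so H is positive definite and the point is a local minimum.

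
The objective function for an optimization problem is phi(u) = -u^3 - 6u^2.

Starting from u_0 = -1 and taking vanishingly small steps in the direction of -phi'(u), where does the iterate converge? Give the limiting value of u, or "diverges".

-4

phi'(u) = -3u(u + 4), so phi'(-1) = 9.
Gradient descent moves in the -phi' direction, i.e. u is decreasing.
The nearest critical point in that direction is u = -4, where phi'' = 12 > 0 (a local minimum). The iterate converges there.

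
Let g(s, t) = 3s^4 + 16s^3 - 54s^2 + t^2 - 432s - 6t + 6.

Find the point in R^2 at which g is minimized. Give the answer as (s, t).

(3, 3)

g(s,t) separates as P(s) + Q(t) + 6, so its minimum is min P + min Q + 6.
P'(s) = 12(s - 3)(s + 3)(s + 4) vanishes at s ∈ {-4, -3, 3}; Q'(t) = 2(t - 3) vanishes at t ∈ {3}.
Local minima of P (where P''>0): P(-4)=608, P(3)=-1107. Local minima of Q: Q(3)=-9.
So the global minimum of g is P(3) + Q(3) + 6 = -1107 − 9 + 6 = -1110, attained at (3, 3).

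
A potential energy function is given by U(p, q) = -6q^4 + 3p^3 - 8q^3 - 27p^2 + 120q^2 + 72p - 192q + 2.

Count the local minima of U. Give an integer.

1

U separates as a function of p plus a function of q, so ∇U=0 decouples.
∂U/∂p = 9(p - 4)(p - 2) = 0 at p ∈ {2, 4}; ∂U/∂q = -24(q - 2)(q - 1)(q + 4) = 0 at q ∈ {-4, 1, 2}.
The Hessian is diagonal: diag(U_pp, U_qq). Second derivatives: U_pp(2)=-18, U_pp(4)=18; U_qq(-4)=-720, U_qq(1)=120, U_qq(2)=-144.
Local minima occur where both diagonal entries positive: (4, 1). Count: 1.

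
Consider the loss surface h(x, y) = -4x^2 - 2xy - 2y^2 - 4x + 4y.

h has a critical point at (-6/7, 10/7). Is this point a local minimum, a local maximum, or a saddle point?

local maximum

The Hessian of h is constant: H = [[-8, -2], [-2, -4]].
det(H) = (-8)·(-4) − (-2)² = 28.
det(H) > 0 and tr(H) = -12 < 0, so H is negative definite and the point is a local maximum.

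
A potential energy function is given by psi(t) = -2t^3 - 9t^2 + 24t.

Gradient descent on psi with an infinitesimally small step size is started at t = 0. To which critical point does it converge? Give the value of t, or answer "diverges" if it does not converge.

psi'(t) = -6(t - 1)(t + 4), so psi'(0) = 24.
Gradient descent moves in the -psi' direction, i.e. t is decreasing.
The nearest critical point in that direction is t = -4, where psi'' = 30 > 0 (a local minimum). The iterate converges there.

-4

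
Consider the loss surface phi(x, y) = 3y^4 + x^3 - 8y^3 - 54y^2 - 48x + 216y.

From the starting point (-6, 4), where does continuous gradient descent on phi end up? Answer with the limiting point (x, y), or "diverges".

phi is separable, so gradient descent decouples: x follows -∂phi/∂x, y follows -∂phi/∂y.
∂phi/∂x = 3(x - 4)(x + 4); at x=-6 this is 60, so x decreases.
∂phi/∂y = 12(y - 3)(y - 2)(y + 3); at y=4 this is 168, so y decreases.
The x-coordinate has no critical point in that direction and runs off to infinity.

diverges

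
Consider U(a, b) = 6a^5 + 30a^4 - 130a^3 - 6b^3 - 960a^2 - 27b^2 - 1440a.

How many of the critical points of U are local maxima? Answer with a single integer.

U separates as a function of a plus a function of b, so ∇U=0 decouples.
∂U/∂a = 30(a - 4)(a + 1)(a + 3)(a + 4) = 0 at a ∈ {-4, -3, -1, 4}; ∂U/∂b = -18b(b + 3) = 0 at b ∈ {-3, 0}.
The Hessian is diagonal: diag(U_aa, U_bb). Second derivatives: U_aa(-4)=-720, U_aa(-3)=420, U_aa(-1)=-900, U_aa(4)=8400; U_bb(-3)=54, U_bb(0)=-54.
Local maxima occur where both diagonal entries negative: (-4, 0), (-1, 0). Count: 2.

2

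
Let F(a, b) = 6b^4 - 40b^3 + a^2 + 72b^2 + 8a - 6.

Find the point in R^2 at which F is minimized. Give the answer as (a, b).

(-4, 0)

F(a,b) separates as P(a) + Q(b) − 6, so its minimum is min P + min Q − 6.
P'(a) = 2a + 8 vanishes at a ∈ {-4}; Q'(b) = 24b(b - 3)(b - 2) vanishes at b ∈ {0, 2, 3}.
Local minima of P (where P''>0): P(-4)=-16. Local minima of Q: Q(0)=0, Q(3)=54.
So the global minimum of F is P(-4) + Q(0) − 6 = -16 + 0 − 6 = -22, attained at (-4, 0).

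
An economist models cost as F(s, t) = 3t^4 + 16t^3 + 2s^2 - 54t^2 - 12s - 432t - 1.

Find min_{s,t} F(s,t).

F(s,t) separates as P(s) + Q(t) − 1, so its minimum is min P + min Q − 1.
P'(s) = 4s - 12 vanishes at s ∈ {3}; Q'(t) = 12(t - 3)(t + 3)(t + 4) vanishes at t ∈ {-4, -3, 3}.
Local minima of P (where P''>0): P(3)=-18. Local minima of Q: Q(-4)=608, Q(3)=-1107.
So the global minimum of F is P(3) + Q(3) − 1 = -18 − 1107 − 1 = -1126, attained at (3, 3).

-1126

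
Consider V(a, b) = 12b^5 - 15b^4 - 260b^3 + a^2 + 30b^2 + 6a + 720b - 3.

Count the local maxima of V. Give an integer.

0

V separates as a function of a plus a function of b, so ∇V=0 decouples.
∂V/∂a = 2(a + 3) = 0 at a ∈ {-3}; ∂V/∂b = 60(b - 4)(b - 1)(b + 1)(b + 3) = 0 at b ∈ {-3, -1, 1, 4}.
The Hessian is diagonal: diag(V_aa, V_bb). Second derivatives: V_aa(-3)=2; V_bb(-3)=-3360, V_bb(-1)=1200, V_bb(1)=-1440, V_bb(4)=6300.
Local maxima occur where both diagonal entries negative: none. Count: 0.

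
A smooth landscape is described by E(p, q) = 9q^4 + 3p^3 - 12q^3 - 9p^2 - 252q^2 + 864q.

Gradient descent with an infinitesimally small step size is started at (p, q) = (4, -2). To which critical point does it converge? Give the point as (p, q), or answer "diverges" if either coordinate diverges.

E is separable, so gradient descent decouples: p follows -∂E/∂p, q follows -∂E/∂q.
∂E/∂p = 9p(p - 2); at p=4 this is 72, so p decreases.
∂E/∂q = 36(q - 3)(q - 2)(q + 4); at q=-2 this is 1440, so q decreases.
p converges to its nearest critical value 2 (a local min of the p-part); q converges to -4. The iterate converges to (2, -4).

(2, -4)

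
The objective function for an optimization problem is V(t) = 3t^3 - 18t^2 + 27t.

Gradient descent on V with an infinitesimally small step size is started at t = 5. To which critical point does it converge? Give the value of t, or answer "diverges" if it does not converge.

V'(t) = 9(t - 3)(t - 1), so V'(5) = 72.
Gradient descent moves in the -V' direction, i.e. t is decreasing.
The nearest critical point in that direction is t = 3, where V'' = 18 > 0 (a local minimum). The iterate converges there.

3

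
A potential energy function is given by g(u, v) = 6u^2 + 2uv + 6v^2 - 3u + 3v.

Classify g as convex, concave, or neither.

convex

g is quadratic, so its Hessian is the constant matrix H = [[12, 2], [2, 12]].
det(H) = 140, tr(H) = 24.
det(H) > 0 and tr(H) > 0, so H is positive definite everywhere: convex.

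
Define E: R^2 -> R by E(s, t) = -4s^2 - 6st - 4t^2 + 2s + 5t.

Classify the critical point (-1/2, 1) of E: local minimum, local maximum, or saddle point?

local maximum

The Hessian of E is constant: H = [[-8, -6], [-6, -8]].
det(H) = (-8)·(-8) − (-6)² = 28.
det(H) > 0 and tr(H) = -16 < 0, so H is negative definite and the point is a local maximum.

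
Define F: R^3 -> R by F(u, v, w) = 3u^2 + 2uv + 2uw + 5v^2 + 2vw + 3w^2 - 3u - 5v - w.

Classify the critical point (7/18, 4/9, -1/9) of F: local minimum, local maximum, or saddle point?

local minimum

The Hessian is constant: H = [[6, 2, 2], [2, 10, 2], [2, 2, 6]].
Leading principal minors: Δ₁ = 6, Δ₂ = 56, Δ₃ = 288.
All leading minors are positive, so H is positive definite: a local minimum.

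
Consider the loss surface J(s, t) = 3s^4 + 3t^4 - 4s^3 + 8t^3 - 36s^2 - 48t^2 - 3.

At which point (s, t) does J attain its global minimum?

J(s,t) separates as P(s) + Q(t) − 3, so its minimum is min P + min Q − 3.
P'(s) = 12s(s - 3)(s + 2) vanishes at s ∈ {-2, 0, 3}; Q'(t) = 12t(t - 2)(t + 4) vanishes at t ∈ {-4, 0, 2}.
Local minima of P (where P''>0): P(-2)=-64, P(3)=-189. Local minima of Q: Q(-4)=-512, Q(2)=-80.
So the global minimum of J is P(3) + Q(-4) − 3 = -189 − 512 − 3 = -704, attained at (3, -4).

(3, -4)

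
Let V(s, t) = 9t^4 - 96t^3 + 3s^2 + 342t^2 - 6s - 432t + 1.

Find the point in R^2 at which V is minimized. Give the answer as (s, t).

(1, 1)

V(s,t) separates as P(s) + Q(t) + 1, so its minimum is min P + min Q + 1.
P'(s) = 6s - 6 vanishes at s ∈ {1}; Q'(t) = 36(t - 4)(t - 3)(t - 1) vanishes at t ∈ {1, 3, 4}.
Local minima of P (where P''>0): P(1)=-3. Local minima of Q: Q(1)=-177, Q(4)=-96.
So the global minimum of V is P(1) + Q(1) + 1 = -3 − 177 + 1 = -179, attained at (1, 1).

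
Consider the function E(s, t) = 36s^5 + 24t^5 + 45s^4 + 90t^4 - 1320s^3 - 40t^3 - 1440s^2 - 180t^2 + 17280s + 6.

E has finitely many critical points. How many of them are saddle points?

8

E separates as a function of s plus a function of t, so ∇E=0 decouples.
∂E/∂s = 180(s - 4)(s - 2)(s + 3)(s + 4) = 0 at s ∈ {-4, -3, 2, 4}; ∂E/∂t = 120t(t - 1)(t + 1)(t + 3) = 0 at t ∈ {-3, -1, 0, 1}.
The Hessian is diagonal: diag(E_ss, E_tt). Second derivatives: E_ss(-4)=-8640, E_ss(-3)=6300, E_ss(2)=-10800, E_ss(4)=20160; E_tt(-3)=-2880, E_tt(-1)=480, E_tt(0)=-360, E_tt(1)=960.
Saddle points occur where the two diagonal entries have opposite signs: (-4, -1), (-4, 1), (-3, -3), (-3, 0), (2, -1), (2, 1), (4, -3), (4, 0). Count: 8.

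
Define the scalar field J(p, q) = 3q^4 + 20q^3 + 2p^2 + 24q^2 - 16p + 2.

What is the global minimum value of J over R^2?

-158

J(p,q) separates as A(p) + B(q) + 2, so its minimum is min A + min B + 2.
A'(p) = 4p - 16 vanishes at p ∈ {4}; B'(q) = 12q(q + 1)(q + 4) vanishes at q ∈ {-4, -1, 0}.
Local minima of A (where A''>0): A(4)=-32. Local minima of B: B(-4)=-128, B(0)=0.
So the global minimum of J is A(4) + B(-4) + 2 = -32 − 128 + 2 = -158, attained at (4, -4).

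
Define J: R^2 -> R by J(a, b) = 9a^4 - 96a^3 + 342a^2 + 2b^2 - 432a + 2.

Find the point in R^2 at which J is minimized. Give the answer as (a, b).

(1, 0)

J(a,b) separates as P(a) + Q(b) + 2, so its minimum is min P + min Q + 2.
P'(a) = 36(a - 4)(a - 3)(a - 1) vanishes at a ∈ {1, 3, 4}; Q'(b) = 4b vanishes at b ∈ {0}.
Local minima of P (where P''>0): P(1)=-177, P(4)=-96. Local minima of Q: Q(0)=0.
So the global minimum of J is P(1) + Q(0) + 2 = -177 + 0 + 2 = -175, attained at (1, 0).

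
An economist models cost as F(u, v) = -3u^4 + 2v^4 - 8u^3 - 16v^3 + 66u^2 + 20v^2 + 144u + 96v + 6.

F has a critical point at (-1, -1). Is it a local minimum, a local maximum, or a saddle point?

local minimum

The mixed partial ∂²F/∂u∂v is 0, so the Hessian at any point is diag(F_uu, F_vv) = diag(12(-3u^2 - 4u + 11), 8(3v^2 - 12v + 5)).
At (-1, -1): H = diag(144, 160).
Both eigenvalues are positive, so H is positive definite: a local minimum.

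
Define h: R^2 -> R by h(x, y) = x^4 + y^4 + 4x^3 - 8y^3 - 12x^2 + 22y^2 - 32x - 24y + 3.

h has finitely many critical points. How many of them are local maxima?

h separates as a function of x plus a function of y, so ∇h=0 decouples.
∂h/∂x = 4(x - 2)(x + 1)(x + 4) = 0 at x ∈ {-4, -1, 2}; ∂h/∂y = 4(y - 3)(y - 2)(y - 1) = 0 at y ∈ {1, 2, 3}.
The Hessian is diagonal: diag(h_xx, h_yy). Second derivatives: h_xx(-4)=72, h_xx(-1)=-36, h_xx(2)=72; h_yy(1)=8, h_yy(2)=-4, h_yy(3)=8.
Local maxima occur where both diagonal entries negative: (-1, 2). Count: 1.

1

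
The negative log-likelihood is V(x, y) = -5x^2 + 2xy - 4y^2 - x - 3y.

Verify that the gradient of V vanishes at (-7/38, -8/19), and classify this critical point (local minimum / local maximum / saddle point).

∇V = (-10x + 2y - 1, 2x - 8y - 3); substituting (-7/38, -8/19) gives ∇V = (0, 0), so (-7/38, -8/19) is indeed a critical point.
The Hessian of V is constant: H = [[-10, 2], [2, -8]].
det(H) = (-10)·(-8) − 2² = 76.
det(H) > 0 and tr(H) = -18 < 0, so H is negative definite and the point is a local maximum.

local maximum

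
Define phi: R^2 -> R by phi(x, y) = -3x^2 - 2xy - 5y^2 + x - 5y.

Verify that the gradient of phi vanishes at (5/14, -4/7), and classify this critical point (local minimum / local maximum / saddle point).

∇phi = (-6x - 2y + 1, -2x - 10y - 5); substituting (5/14, -4/7) gives ∇phi = (0, 0), so (5/14, -4/7) is indeed a critical point.
The Hessian of phi is constant: H = [[-6, -2], [-2, -10]].
det(H) = (-6)·(-10) − (-2)² = 56.
det(H) > 0 and tr(H) = -16 < 0, so H is negative definite and the point is a local maximum.

local maximum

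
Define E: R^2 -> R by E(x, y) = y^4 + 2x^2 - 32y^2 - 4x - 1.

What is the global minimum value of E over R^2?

-259

E(x,y) separates as P(x) + Q(y) − 1, so its minimum is min P + min Q − 1.
P'(x) = 4x - 4 vanishes at x ∈ {1}; Q'(y) = 4y(y - 4)(y + 4) vanishes at y ∈ {-4, 0, 4}.
Local minima of P (where P''>0): P(1)=-2. Local minima of Q: Q(-4)=-256, Q(4)=-256.
So the global minimum of E is P(1) + Q(-4) − 1 = -2 − 256 − 1 = -259, attained at (1, -4).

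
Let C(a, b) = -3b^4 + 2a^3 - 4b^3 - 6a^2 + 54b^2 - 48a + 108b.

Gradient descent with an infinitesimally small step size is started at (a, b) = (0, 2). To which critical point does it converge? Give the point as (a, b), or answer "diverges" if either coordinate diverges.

C is separable, so gradient descent decouples: a follows -∂C/∂a, b follows -∂C/∂b.
∂C/∂a = 6(a - 4)(a + 2); at a=0 this is -48, so a increases.
∂C/∂b = -12(b - 3)(b + 1)(b + 3); at b=2 this is 180, so b decreases.
a converges to its nearest critical value 4 (a local min of the a-part); b converges to -1. The iterate converges to (4, -1).

(4, -1)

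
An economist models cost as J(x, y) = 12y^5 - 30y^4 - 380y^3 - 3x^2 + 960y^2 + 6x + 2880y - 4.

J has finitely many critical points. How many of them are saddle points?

2

J separates as a function of x plus a function of y, so ∇J=0 decouples.
∂J/∂x = -6(x - 1) = 0 at x ∈ {1}; ∂J/∂y = 60(y - 4)(y - 3)(y + 1)(y + 4) = 0 at y ∈ {-4, -1, 3, 4}.
The Hessian is diagonal: diag(J_xx, J_yy). Second derivatives: J_xx(1)=-6; J_yy(-4)=-10080, J_yy(-1)=3600, J_yy(3)=-1680, J_yy(4)=2400.
Saddle points occur where the two diagonal entries have opposite signs: (1, -1), (1, 4). Count: 2.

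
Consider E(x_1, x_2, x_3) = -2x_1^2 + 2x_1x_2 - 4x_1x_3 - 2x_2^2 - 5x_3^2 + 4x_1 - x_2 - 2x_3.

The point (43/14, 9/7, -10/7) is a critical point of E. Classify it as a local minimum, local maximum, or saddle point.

local maximum

The Hessian is constant: H = [[-4, 2, -4], [2, -4, 0], [-4, 0, -10]].
Leading principal minors: Δ₁ = -4, Δ₂ = 12, Δ₃ = -56.
The minors alternate sign starting negative (−, +, −), so H is negative definite: a local maximum.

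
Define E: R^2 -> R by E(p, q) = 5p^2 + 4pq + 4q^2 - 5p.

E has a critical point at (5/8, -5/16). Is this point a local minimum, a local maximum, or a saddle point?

local minimum

The Hessian of E is constant: H = [[10, 4], [4, 8]].
det(H) = 10·8 − 4² = 64.
det(H) > 0 and tr(H) = 18 > 0, so H is positive definite and the point is a local minimum.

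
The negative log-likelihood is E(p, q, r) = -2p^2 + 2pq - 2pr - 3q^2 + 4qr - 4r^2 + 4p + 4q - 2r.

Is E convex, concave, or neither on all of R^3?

E is quadratic, so its Hessian is the constant matrix H = [[-4, 2, -2], [2, -6, 4], [-2, 4, -8]].
Leading principal minors: -4, 20, -104.
Signs alternate −, +, − ⇒ H ≺ 0 ⇒ concave.

concave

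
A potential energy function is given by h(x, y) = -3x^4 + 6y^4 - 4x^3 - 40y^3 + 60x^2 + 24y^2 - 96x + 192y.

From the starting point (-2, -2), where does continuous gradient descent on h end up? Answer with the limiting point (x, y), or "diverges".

(1, -1)

h is separable, so gradient descent decouples: x follows -∂h/∂x, y follows -∂h/∂y.
∂h/∂x = -12(x - 2)(x - 1)(x + 4); at x=-2 this is -288, so x increases.
∂h/∂y = 24(y - 4)(y - 2)(y + 1); at y=-2 this is -576, so y increases.
x converges to its nearest critical value 1 (a local min of the x-part); y converges to -1. The iterate converges to (1, -1).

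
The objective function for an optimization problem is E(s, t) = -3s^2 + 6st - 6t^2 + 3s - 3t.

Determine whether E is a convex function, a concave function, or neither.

concave

E is quadratic, so its Hessian is the constant matrix H = [[-6, 6], [6, -12]].
det(H) = 36, tr(H) = -18.
det(H) > 0 and tr(H) < 0, so H is negative definite everywhere: concave.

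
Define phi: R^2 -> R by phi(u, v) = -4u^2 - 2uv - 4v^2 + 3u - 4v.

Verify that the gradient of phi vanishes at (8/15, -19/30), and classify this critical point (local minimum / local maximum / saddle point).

∇phi = (-8u - 2v + 3, -2u - 8v - 4); substituting (8/15, -19/30) gives ∇phi = (0, 0), so (8/15, -19/30) is indeed a critical point.
The Hessian of phi is constant: H = [[-8, -2], [-2, -8]].
det(H) = (-8)·(-8) − (-2)² = 60.
det(H) > 0 and tr(H) = -16 < 0, so H is negative definite and the point is a local maximum.

local maximum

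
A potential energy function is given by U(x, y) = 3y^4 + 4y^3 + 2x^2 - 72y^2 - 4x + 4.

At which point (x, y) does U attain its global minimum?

U(x,y) separates as P(x) + Q(y) + 4, so its minimum is min P + min Q + 4.
P'(x) = 4x - 4 vanishes at x ∈ {1}; Q'(y) = 12y(y - 3)(y + 4) vanishes at y ∈ {-4, 0, 3}.
Local minima of P (where P''>0): P(1)=-2. Local minima of Q: Q(-4)=-640, Q(3)=-297.
So the global minimum of U is P(1) + Q(-4) + 4 = -2 − 640 + 4 = -638, attained at (1, -4).

(1, -4)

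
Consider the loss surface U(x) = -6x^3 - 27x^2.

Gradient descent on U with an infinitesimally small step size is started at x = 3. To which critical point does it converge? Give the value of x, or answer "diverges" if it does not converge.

U'(x) = -18x(x + 3), so U'(3) = -324.
Gradient descent moves in the -U' direction, i.e. x is increasing.
There is no critical point above x=3, and U' keeps the same sign, so the iterate runs off to +∞.

diverges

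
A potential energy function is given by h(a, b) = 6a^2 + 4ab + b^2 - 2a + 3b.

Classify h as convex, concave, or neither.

h is quadratic, so its Hessian is the constant matrix H = [[12, 4], [4, 2]].
det(H) = 8, tr(H) = 14.
det(H) > 0 and tr(H) > 0, so H is positive definite everywhere: convex.

convex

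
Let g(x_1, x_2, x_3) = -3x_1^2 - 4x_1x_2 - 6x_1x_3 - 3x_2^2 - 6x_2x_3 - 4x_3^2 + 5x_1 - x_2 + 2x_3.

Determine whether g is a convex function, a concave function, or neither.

concave

g is quadratic, so its Hessian is the constant matrix H = [[-6, -4, -6], [-4, -6, -6], [-6, -6, -8]].
Leading principal minors: -6, 20, -16.
Signs alternate −, +, − ⇒ H ≺ 0 ⇒ concave.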